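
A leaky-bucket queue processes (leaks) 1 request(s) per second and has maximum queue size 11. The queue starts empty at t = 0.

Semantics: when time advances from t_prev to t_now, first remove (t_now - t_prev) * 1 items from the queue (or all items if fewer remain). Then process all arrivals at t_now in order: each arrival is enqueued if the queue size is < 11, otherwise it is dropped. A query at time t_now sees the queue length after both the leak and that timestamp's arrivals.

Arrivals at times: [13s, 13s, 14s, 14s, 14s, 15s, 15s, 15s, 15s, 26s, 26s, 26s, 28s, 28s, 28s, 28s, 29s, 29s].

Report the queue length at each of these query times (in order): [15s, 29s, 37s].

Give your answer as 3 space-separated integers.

Answer: 7 6 0

Derivation:
Queue lengths at query times:
  query t=15s: backlog = 7
  query t=29s: backlog = 6
  query t=37s: backlog = 0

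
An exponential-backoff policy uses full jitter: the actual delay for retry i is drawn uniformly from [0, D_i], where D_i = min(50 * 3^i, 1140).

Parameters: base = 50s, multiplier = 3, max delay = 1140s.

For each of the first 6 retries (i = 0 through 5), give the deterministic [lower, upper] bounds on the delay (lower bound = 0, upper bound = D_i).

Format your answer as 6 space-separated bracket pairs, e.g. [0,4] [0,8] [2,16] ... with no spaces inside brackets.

Answer: [0,50] [0,150] [0,450] [0,1140] [0,1140] [0,1140]

Derivation:
Computing bounds per retry:
  i=0: D_i=min(50*3^0,1140)=50, bounds=[0,50]
  i=1: D_i=min(50*3^1,1140)=150, bounds=[0,150]
  i=2: D_i=min(50*3^2,1140)=450, bounds=[0,450]
  i=3: D_i=min(50*3^3,1140)=1140, bounds=[0,1140]
  i=4: D_i=min(50*3^4,1140)=1140, bounds=[0,1140]
  i=5: D_i=min(50*3^5,1140)=1140, bounds=[0,1140]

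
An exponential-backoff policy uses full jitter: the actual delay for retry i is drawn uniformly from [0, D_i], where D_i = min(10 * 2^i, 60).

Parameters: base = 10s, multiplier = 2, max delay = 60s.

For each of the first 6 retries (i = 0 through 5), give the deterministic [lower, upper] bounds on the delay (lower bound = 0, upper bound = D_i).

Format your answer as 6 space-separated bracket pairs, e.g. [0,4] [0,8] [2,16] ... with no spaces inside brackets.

Computing bounds per retry:
  i=0: D_i=min(10*2^0,60)=10, bounds=[0,10]
  i=1: D_i=min(10*2^1,60)=20, bounds=[0,20]
  i=2: D_i=min(10*2^2,60)=40, bounds=[0,40]
  i=3: D_i=min(10*2^3,60)=60, bounds=[0,60]
  i=4: D_i=min(10*2^4,60)=60, bounds=[0,60]
  i=5: D_i=min(10*2^5,60)=60, bounds=[0,60]

Answer: [0,10] [0,20] [0,40] [0,60] [0,60] [0,60]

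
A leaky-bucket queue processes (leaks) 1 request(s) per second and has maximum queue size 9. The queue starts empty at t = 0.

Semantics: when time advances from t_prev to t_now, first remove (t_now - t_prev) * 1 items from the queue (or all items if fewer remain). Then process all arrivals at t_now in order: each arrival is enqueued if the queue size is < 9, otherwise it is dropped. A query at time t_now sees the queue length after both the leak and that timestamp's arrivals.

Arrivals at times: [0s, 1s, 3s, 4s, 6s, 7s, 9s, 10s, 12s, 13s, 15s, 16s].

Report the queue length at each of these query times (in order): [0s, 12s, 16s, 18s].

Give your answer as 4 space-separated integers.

Queue lengths at query times:
  query t=0s: backlog = 1
  query t=12s: backlog = 1
  query t=16s: backlog = 1
  query t=18s: backlog = 0

Answer: 1 1 1 0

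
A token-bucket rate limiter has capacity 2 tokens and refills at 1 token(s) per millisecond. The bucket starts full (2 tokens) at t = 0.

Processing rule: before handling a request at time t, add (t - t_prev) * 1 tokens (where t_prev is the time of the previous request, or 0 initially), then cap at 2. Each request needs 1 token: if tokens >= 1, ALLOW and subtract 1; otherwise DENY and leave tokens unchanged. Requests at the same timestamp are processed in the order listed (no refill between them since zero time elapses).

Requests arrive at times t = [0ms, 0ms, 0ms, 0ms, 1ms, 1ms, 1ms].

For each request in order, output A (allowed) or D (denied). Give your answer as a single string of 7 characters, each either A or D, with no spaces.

Answer: AADDADD

Derivation:
Simulating step by step:
  req#1 t=0ms: ALLOW
  req#2 t=0ms: ALLOW
  req#3 t=0ms: DENY
  req#4 t=0ms: DENY
  req#5 t=1ms: ALLOW
  req#6 t=1ms: DENY
  req#7 t=1ms: DENY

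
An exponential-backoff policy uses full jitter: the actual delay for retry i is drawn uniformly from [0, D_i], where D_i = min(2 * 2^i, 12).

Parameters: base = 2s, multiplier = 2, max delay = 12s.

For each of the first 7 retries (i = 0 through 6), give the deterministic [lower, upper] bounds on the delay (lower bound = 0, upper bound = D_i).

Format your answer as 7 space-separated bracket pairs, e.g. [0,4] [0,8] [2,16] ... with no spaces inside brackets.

Computing bounds per retry:
  i=0: D_i=min(2*2^0,12)=2, bounds=[0,2]
  i=1: D_i=min(2*2^1,12)=4, bounds=[0,4]
  i=2: D_i=min(2*2^2,12)=8, bounds=[0,8]
  i=3: D_i=min(2*2^3,12)=12, bounds=[0,12]
  i=4: D_i=min(2*2^4,12)=12, bounds=[0,12]
  i=5: D_i=min(2*2^5,12)=12, bounds=[0,12]
  i=6: D_i=min(2*2^6,12)=12, bounds=[0,12]

Answer: [0,2] [0,4] [0,8] [0,12] [0,12] [0,12] [0,12]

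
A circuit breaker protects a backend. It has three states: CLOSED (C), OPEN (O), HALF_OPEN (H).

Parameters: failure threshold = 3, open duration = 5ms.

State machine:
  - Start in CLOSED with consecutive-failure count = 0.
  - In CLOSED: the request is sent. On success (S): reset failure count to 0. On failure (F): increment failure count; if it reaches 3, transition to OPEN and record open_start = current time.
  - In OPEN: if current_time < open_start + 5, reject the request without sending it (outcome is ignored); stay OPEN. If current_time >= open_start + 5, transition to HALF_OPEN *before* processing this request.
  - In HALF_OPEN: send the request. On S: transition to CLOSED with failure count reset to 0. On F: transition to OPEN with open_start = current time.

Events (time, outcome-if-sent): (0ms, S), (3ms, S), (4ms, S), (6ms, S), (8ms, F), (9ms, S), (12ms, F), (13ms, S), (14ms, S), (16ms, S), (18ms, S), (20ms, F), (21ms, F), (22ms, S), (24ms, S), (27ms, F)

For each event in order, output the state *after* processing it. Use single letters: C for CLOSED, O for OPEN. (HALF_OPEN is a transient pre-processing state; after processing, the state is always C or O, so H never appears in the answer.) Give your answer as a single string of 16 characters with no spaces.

State after each event:
  event#1 t=0ms outcome=S: state=CLOSED
  event#2 t=3ms outcome=S: state=CLOSED
  event#3 t=4ms outcome=S: state=CLOSED
  event#4 t=6ms outcome=S: state=CLOSED
  event#5 t=8ms outcome=F: state=CLOSED
  event#6 t=9ms outcome=S: state=CLOSED
  event#7 t=12ms outcome=F: state=CLOSED
  event#8 t=13ms outcome=S: state=CLOSED
  event#9 t=14ms outcome=S: state=CLOSED
  event#10 t=16ms outcome=S: state=CLOSED
  event#11 t=18ms outcome=S: state=CLOSED
  event#12 t=20ms outcome=F: state=CLOSED
  event#13 t=21ms outcome=F: state=CLOSED
  event#14 t=22ms outcome=S: state=CLOSED
  event#15 t=24ms outcome=S: state=CLOSED
  event#16 t=27ms outcome=F: state=CLOSED

Answer: CCCCCCCCCCCCCCCC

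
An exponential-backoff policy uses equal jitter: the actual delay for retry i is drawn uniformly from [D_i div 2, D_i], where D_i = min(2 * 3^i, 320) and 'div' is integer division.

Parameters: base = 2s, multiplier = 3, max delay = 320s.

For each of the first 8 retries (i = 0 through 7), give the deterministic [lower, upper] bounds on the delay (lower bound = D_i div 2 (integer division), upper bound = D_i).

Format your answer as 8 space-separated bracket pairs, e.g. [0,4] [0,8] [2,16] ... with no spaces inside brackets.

Computing bounds per retry:
  i=0: D_i=min(2*3^0,320)=2, bounds=[1,2]
  i=1: D_i=min(2*3^1,320)=6, bounds=[3,6]
  i=2: D_i=min(2*3^2,320)=18, bounds=[9,18]
  i=3: D_i=min(2*3^3,320)=54, bounds=[27,54]
  i=4: D_i=min(2*3^4,320)=162, bounds=[81,162]
  i=5: D_i=min(2*3^5,320)=320, bounds=[160,320]
  i=6: D_i=min(2*3^6,320)=320, bounds=[160,320]
  i=7: D_i=min(2*3^7,320)=320, bounds=[160,320]

Answer: [1,2] [3,6] [9,18] [27,54] [81,162] [160,320] [160,320] [160,320]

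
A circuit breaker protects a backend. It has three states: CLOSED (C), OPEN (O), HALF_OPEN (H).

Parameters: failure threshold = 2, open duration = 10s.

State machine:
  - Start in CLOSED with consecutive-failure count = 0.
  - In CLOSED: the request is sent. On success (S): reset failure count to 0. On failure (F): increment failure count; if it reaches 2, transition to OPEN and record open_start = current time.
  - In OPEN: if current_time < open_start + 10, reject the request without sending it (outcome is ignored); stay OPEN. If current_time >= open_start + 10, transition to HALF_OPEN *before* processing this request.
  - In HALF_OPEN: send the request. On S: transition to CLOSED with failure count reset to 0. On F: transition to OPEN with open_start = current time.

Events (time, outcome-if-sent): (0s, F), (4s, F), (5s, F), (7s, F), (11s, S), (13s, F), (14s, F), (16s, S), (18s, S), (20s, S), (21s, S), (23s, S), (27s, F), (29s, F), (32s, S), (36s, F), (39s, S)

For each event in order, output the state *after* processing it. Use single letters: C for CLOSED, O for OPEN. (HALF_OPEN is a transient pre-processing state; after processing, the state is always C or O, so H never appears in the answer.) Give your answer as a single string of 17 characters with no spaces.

State after each event:
  event#1 t=0s outcome=F: state=CLOSED
  event#2 t=4s outcome=F: state=OPEN
  event#3 t=5s outcome=F: state=OPEN
  event#4 t=7s outcome=F: state=OPEN
  event#5 t=11s outcome=S: state=OPEN
  event#6 t=13s outcome=F: state=OPEN
  event#7 t=14s outcome=F: state=OPEN
  event#8 t=16s outcome=S: state=OPEN
  event#9 t=18s outcome=S: state=OPEN
  event#10 t=20s outcome=S: state=OPEN
  event#11 t=21s outcome=S: state=OPEN
  event#12 t=23s outcome=S: state=OPEN
  event#13 t=27s outcome=F: state=OPEN
  event#14 t=29s outcome=F: state=OPEN
  event#15 t=32s outcome=S: state=OPEN
  event#16 t=36s outcome=F: state=OPEN
  event#17 t=39s outcome=S: state=CLOSED

Answer: COOOOOOOOOOOOOOOC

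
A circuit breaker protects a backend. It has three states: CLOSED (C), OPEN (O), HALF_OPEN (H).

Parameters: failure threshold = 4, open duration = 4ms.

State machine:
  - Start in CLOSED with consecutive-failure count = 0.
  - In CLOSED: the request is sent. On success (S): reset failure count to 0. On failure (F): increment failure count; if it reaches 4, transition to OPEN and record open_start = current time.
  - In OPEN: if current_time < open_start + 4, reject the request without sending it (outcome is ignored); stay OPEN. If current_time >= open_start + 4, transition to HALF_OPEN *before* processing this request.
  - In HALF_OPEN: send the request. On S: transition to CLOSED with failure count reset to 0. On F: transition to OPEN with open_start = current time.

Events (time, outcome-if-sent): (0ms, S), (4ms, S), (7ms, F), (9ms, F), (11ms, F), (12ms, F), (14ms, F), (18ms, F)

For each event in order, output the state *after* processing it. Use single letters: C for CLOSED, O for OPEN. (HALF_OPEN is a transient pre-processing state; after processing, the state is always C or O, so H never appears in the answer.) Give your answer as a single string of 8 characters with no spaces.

State after each event:
  event#1 t=0ms outcome=S: state=CLOSED
  event#2 t=4ms outcome=S: state=CLOSED
  event#3 t=7ms outcome=F: state=CLOSED
  event#4 t=9ms outcome=F: state=CLOSED
  event#5 t=11ms outcome=F: state=CLOSED
  event#6 t=12ms outcome=F: state=OPEN
  event#7 t=14ms outcome=F: state=OPEN
  event#8 t=18ms outcome=F: state=OPEN

Answer: CCCCCOOO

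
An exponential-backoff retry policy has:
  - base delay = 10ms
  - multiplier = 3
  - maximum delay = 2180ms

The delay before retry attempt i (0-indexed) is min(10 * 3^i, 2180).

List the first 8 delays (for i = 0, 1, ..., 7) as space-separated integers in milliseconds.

Computing each delay:
  i=0: min(10*3^0, 2180) = 10
  i=1: min(10*3^1, 2180) = 30
  i=2: min(10*3^2, 2180) = 90
  i=3: min(10*3^3, 2180) = 270
  i=4: min(10*3^4, 2180) = 810
  i=5: min(10*3^5, 2180) = 2180
  i=6: min(10*3^6, 2180) = 2180
  i=7: min(10*3^7, 2180) = 2180

Answer: 10 30 90 270 810 2180 2180 2180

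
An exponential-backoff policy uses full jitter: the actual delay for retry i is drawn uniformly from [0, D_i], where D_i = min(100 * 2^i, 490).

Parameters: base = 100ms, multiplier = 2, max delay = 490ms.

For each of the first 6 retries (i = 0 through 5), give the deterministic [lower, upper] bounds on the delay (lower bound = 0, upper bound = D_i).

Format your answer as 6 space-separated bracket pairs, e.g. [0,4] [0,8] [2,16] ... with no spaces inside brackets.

Computing bounds per retry:
  i=0: D_i=min(100*2^0,490)=100, bounds=[0,100]
  i=1: D_i=min(100*2^1,490)=200, bounds=[0,200]
  i=2: D_i=min(100*2^2,490)=400, bounds=[0,400]
  i=3: D_i=min(100*2^3,490)=490, bounds=[0,490]
  i=4: D_i=min(100*2^4,490)=490, bounds=[0,490]
  i=5: D_i=min(100*2^5,490)=490, bounds=[0,490]

Answer: [0,100] [0,200] [0,400] [0,490] [0,490] [0,490]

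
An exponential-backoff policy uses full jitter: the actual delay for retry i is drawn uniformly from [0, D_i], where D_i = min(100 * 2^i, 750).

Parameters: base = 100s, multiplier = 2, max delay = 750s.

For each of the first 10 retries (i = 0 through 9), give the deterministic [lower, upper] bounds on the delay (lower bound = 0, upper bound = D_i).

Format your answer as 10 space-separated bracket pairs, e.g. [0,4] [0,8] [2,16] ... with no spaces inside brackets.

Answer: [0,100] [0,200] [0,400] [0,750] [0,750] [0,750] [0,750] [0,750] [0,750] [0,750]

Derivation:
Computing bounds per retry:
  i=0: D_i=min(100*2^0,750)=100, bounds=[0,100]
  i=1: D_i=min(100*2^1,750)=200, bounds=[0,200]
  i=2: D_i=min(100*2^2,750)=400, bounds=[0,400]
  i=3: D_i=min(100*2^3,750)=750, bounds=[0,750]
  i=4: D_i=min(100*2^4,750)=750, bounds=[0,750]
  i=5: D_i=min(100*2^5,750)=750, bounds=[0,750]
  i=6: D_i=min(100*2^6,750)=750, bounds=[0,750]
  i=7: D_i=min(100*2^7,750)=750, bounds=[0,750]
  i=8: D_i=min(100*2^8,750)=750, bounds=[0,750]
  i=9: D_i=min(100*2^9,750)=750, bounds=[0,750]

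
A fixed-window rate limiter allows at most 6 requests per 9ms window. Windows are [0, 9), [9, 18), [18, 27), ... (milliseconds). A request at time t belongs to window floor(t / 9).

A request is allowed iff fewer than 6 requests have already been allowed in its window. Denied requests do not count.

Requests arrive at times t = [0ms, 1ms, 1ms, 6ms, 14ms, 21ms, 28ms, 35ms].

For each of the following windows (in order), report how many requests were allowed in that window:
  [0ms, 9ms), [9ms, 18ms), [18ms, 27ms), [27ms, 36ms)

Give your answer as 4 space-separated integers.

Processing requests:
  req#1 t=0ms (window 0): ALLOW
  req#2 t=1ms (window 0): ALLOW
  req#3 t=1ms (window 0): ALLOW
  req#4 t=6ms (window 0): ALLOW
  req#5 t=14ms (window 1): ALLOW
  req#6 t=21ms (window 2): ALLOW
  req#7 t=28ms (window 3): ALLOW
  req#8 t=35ms (window 3): ALLOW

Allowed counts by window: 4 1 1 2

Answer: 4 1 1 2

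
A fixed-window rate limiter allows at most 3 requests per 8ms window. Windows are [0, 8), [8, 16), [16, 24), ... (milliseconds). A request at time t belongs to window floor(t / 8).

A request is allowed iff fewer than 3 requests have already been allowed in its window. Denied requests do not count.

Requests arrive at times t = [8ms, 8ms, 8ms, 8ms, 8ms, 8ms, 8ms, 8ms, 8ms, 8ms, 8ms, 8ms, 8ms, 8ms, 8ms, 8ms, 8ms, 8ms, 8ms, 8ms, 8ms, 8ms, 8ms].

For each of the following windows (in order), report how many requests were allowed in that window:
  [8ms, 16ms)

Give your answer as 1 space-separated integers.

Answer: 3

Derivation:
Processing requests:
  req#1 t=8ms (window 1): ALLOW
  req#2 t=8ms (window 1): ALLOW
  req#3 t=8ms (window 1): ALLOW
  req#4 t=8ms (window 1): DENY
  req#5 t=8ms (window 1): DENY
  req#6 t=8ms (window 1): DENY
  req#7 t=8ms (window 1): DENY
  req#8 t=8ms (window 1): DENY
  req#9 t=8ms (window 1): DENY
  req#10 t=8ms (window 1): DENY
  req#11 t=8ms (window 1): DENY
  req#12 t=8ms (window 1): DENY
  req#13 t=8ms (window 1): DENY
  req#14 t=8ms (window 1): DENY
  req#15 t=8ms (window 1): DENY
  req#16 t=8ms (window 1): DENY
  req#17 t=8ms (window 1): DENY
  req#18 t=8ms (window 1): DENY
  req#19 t=8ms (window 1): DENY
  req#20 t=8ms (window 1): DENY
  req#21 t=8ms (window 1): DENY
  req#22 t=8ms (window 1): DENY
  req#23 t=8ms (window 1): DENY

Allowed counts by window: 3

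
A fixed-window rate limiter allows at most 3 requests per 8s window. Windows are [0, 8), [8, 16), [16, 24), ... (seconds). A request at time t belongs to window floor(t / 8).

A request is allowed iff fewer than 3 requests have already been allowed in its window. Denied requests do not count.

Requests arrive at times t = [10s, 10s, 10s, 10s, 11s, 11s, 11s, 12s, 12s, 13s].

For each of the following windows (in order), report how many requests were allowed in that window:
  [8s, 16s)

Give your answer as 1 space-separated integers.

Processing requests:
  req#1 t=10s (window 1): ALLOW
  req#2 t=10s (window 1): ALLOW
  req#3 t=10s (window 1): ALLOW
  req#4 t=10s (window 1): DENY
  req#5 t=11s (window 1): DENY
  req#6 t=11s (window 1): DENY
  req#7 t=11s (window 1): DENY
  req#8 t=12s (window 1): DENY
  req#9 t=12s (window 1): DENY
  req#10 t=13s (window 1): DENY

Allowed counts by window: 3

Answer: 3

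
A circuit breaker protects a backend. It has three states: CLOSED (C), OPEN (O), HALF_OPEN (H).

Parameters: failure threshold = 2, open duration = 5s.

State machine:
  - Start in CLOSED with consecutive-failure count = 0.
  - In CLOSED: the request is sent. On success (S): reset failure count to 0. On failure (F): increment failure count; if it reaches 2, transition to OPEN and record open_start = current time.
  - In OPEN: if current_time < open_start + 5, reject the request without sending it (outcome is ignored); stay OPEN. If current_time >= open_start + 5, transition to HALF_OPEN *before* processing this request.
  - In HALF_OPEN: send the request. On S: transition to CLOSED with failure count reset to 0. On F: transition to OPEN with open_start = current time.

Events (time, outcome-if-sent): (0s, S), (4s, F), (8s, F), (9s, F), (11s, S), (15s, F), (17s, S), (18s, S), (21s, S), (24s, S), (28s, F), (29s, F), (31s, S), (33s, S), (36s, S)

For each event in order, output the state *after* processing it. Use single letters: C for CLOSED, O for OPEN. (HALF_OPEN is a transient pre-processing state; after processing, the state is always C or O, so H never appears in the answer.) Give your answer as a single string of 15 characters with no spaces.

Answer: CCOOOOOOCCCOOOC

Derivation:
State after each event:
  event#1 t=0s outcome=S: state=CLOSED
  event#2 t=4s outcome=F: state=CLOSED
  event#3 t=8s outcome=F: state=OPEN
  event#4 t=9s outcome=F: state=OPEN
  event#5 t=11s outcome=S: state=OPEN
  event#6 t=15s outcome=F: state=OPEN
  event#7 t=17s outcome=S: state=OPEN
  event#8 t=18s outcome=S: state=OPEN
  event#9 t=21s outcome=S: state=CLOSED
  event#10 t=24s outcome=S: state=CLOSED
  event#11 t=28s outcome=F: state=CLOSED
  event#12 t=29s outcome=F: state=OPEN
  event#13 t=31s outcome=S: state=OPEN
  event#14 t=33s outcome=S: state=OPEN
  event#15 t=36s outcome=S: state=CLOSED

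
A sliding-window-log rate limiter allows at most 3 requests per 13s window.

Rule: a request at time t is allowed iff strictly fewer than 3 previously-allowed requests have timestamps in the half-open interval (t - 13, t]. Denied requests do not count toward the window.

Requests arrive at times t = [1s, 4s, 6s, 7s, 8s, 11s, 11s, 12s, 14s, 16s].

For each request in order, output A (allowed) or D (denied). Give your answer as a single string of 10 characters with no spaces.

Tracking allowed requests in the window:
  req#1 t=1s: ALLOW
  req#2 t=4s: ALLOW
  req#3 t=6s: ALLOW
  req#4 t=7s: DENY
  req#5 t=8s: DENY
  req#6 t=11s: DENY
  req#7 t=11s: DENY
  req#8 t=12s: DENY
  req#9 t=14s: ALLOW
  req#10 t=16s: DENY

Answer: AAADDDDDAD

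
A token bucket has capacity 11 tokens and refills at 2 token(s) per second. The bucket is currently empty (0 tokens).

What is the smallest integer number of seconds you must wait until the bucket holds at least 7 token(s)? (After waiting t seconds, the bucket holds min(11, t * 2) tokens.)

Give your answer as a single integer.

Answer: 4

Derivation:
Need t * 2 >= 7, so t >= 7/2.
Smallest integer t = ceil(7/2) = 4.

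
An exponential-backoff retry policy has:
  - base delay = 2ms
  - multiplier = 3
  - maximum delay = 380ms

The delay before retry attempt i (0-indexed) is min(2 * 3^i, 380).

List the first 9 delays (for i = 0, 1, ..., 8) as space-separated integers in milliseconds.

Computing each delay:
  i=0: min(2*3^0, 380) = 2
  i=1: min(2*3^1, 380) = 6
  i=2: min(2*3^2, 380) = 18
  i=3: min(2*3^3, 380) = 54
  i=4: min(2*3^4, 380) = 162
  i=5: min(2*3^5, 380) = 380
  i=6: min(2*3^6, 380) = 380
  i=7: min(2*3^7, 380) = 380
  i=8: min(2*3^8, 380) = 380

Answer: 2 6 18 54 162 380 380 380 380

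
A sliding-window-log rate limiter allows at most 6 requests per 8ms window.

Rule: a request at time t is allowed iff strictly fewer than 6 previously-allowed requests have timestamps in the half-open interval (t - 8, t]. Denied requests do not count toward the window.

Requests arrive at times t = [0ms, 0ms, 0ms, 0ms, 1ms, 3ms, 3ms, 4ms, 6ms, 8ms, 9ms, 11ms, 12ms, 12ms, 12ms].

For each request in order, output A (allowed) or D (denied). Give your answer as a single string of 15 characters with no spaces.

Tracking allowed requests in the window:
  req#1 t=0ms: ALLOW
  req#2 t=0ms: ALLOW
  req#3 t=0ms: ALLOW
  req#4 t=0ms: ALLOW
  req#5 t=1ms: ALLOW
  req#6 t=3ms: ALLOW
  req#7 t=3ms: DENY
  req#8 t=4ms: DENY
  req#9 t=6ms: DENY
  req#10 t=8ms: ALLOW
  req#11 t=9ms: ALLOW
  req#12 t=11ms: ALLOW
  req#13 t=12ms: ALLOW
  req#14 t=12ms: ALLOW
  req#15 t=12ms: ALLOW

Answer: AAAAAADDDAAAAAA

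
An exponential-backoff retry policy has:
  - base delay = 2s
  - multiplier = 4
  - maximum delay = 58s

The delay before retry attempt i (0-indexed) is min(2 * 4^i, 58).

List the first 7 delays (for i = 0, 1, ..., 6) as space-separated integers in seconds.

Answer: 2 8 32 58 58 58 58

Derivation:
Computing each delay:
  i=0: min(2*4^0, 58) = 2
  i=1: min(2*4^1, 58) = 8
  i=2: min(2*4^2, 58) = 32
  i=3: min(2*4^3, 58) = 58
  i=4: min(2*4^4, 58) = 58
  i=5: min(2*4^5, 58) = 58
  i=6: min(2*4^6, 58) = 58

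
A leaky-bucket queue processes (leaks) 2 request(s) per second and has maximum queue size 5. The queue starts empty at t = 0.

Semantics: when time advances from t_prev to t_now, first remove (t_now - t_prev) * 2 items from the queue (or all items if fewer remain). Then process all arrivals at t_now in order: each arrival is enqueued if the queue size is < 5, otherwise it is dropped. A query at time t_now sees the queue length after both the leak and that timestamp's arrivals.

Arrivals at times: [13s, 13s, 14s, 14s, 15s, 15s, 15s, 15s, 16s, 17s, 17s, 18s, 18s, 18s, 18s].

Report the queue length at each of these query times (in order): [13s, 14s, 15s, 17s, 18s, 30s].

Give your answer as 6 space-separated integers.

Answer: 2 2 4 3 5 0

Derivation:
Queue lengths at query times:
  query t=13s: backlog = 2
  query t=14s: backlog = 2
  query t=15s: backlog = 4
  query t=17s: backlog = 3
  query t=18s: backlog = 5
  query t=30s: backlog = 0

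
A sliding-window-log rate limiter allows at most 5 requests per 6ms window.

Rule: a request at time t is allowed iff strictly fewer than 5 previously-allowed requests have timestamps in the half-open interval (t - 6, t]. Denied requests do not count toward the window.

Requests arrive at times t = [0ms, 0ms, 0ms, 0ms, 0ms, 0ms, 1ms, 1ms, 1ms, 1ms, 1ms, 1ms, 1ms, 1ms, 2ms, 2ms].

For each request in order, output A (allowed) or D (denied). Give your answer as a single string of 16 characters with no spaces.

Answer: AAAAADDDDDDDDDDD

Derivation:
Tracking allowed requests in the window:
  req#1 t=0ms: ALLOW
  req#2 t=0ms: ALLOW
  req#3 t=0ms: ALLOW
  req#4 t=0ms: ALLOW
  req#5 t=0ms: ALLOW
  req#6 t=0ms: DENY
  req#7 t=1ms: DENY
  req#8 t=1ms: DENY
  req#9 t=1ms: DENY
  req#10 t=1ms: DENY
  req#11 t=1ms: DENY
  req#12 t=1ms: DENY
  req#13 t=1ms: DENY
  req#14 t=1ms: DENY
  req#15 t=2ms: DENY
  req#16 t=2ms: DENY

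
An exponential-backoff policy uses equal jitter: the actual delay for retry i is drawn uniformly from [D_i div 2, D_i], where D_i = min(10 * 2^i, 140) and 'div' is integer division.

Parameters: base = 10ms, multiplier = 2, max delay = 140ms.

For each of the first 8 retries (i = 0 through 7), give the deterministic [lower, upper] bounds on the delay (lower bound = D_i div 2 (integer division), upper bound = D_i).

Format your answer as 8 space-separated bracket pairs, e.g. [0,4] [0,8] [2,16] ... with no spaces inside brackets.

Answer: [5,10] [10,20] [20,40] [40,80] [70,140] [70,140] [70,140] [70,140]

Derivation:
Computing bounds per retry:
  i=0: D_i=min(10*2^0,140)=10, bounds=[5,10]
  i=1: D_i=min(10*2^1,140)=20, bounds=[10,20]
  i=2: D_i=min(10*2^2,140)=40, bounds=[20,40]
  i=3: D_i=min(10*2^3,140)=80, bounds=[40,80]
  i=4: D_i=min(10*2^4,140)=140, bounds=[70,140]
  i=5: D_i=min(10*2^5,140)=140, bounds=[70,140]
  i=6: D_i=min(10*2^6,140)=140, bounds=[70,140]
  i=7: D_i=min(10*2^7,140)=140, bounds=[70,140]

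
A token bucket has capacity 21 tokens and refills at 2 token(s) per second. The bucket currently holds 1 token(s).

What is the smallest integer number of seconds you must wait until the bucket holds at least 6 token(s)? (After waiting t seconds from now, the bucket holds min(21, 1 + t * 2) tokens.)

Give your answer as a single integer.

Answer: 3

Derivation:
Need 1 + t * 2 >= 6, so t >= 5/2.
Smallest integer t = ceil(5/2) = 3.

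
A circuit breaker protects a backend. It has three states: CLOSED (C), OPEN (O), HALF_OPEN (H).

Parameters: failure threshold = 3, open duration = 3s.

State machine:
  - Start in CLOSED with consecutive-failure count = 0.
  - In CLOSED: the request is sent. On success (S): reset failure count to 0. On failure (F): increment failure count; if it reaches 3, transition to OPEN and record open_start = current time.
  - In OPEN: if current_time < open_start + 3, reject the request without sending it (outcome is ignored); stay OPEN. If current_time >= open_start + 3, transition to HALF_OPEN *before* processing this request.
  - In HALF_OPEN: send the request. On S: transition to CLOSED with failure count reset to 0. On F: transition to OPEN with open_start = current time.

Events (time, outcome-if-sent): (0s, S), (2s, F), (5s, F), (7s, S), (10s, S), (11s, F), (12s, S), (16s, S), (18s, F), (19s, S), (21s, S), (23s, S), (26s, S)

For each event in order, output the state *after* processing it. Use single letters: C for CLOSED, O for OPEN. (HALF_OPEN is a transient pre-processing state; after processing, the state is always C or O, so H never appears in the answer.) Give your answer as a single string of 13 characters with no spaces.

State after each event:
  event#1 t=0s outcome=S: state=CLOSED
  event#2 t=2s outcome=F: state=CLOSED
  event#3 t=5s outcome=F: state=CLOSED
  event#4 t=7s outcome=S: state=CLOSED
  event#5 t=10s outcome=S: state=CLOSED
  event#6 t=11s outcome=F: state=CLOSED
  event#7 t=12s outcome=S: state=CLOSED
  event#8 t=16s outcome=S: state=CLOSED
  event#9 t=18s outcome=F: state=CLOSED
  event#10 t=19s outcome=S: state=CLOSED
  event#11 t=21s outcome=S: state=CLOSED
  event#12 t=23s outcome=S: state=CLOSED
  event#13 t=26s outcome=S: state=CLOSED

Answer: CCCCCCCCCCCCC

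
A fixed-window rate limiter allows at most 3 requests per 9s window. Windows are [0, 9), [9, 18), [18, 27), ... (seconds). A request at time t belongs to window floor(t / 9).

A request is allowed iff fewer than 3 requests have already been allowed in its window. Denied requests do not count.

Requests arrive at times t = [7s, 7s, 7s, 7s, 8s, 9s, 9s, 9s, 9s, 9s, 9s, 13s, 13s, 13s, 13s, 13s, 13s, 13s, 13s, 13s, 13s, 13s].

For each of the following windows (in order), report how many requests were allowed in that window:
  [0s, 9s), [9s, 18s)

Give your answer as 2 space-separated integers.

Processing requests:
  req#1 t=7s (window 0): ALLOW
  req#2 t=7s (window 0): ALLOW
  req#3 t=7s (window 0): ALLOW
  req#4 t=7s (window 0): DENY
  req#5 t=8s (window 0): DENY
  req#6 t=9s (window 1): ALLOW
  req#7 t=9s (window 1): ALLOW
  req#8 t=9s (window 1): ALLOW
  req#9 t=9s (window 1): DENY
  req#10 t=9s (window 1): DENY
  req#11 t=9s (window 1): DENY
  req#12 t=13s (window 1): DENY
  req#13 t=13s (window 1): DENY
  req#14 t=13s (window 1): DENY
  req#15 t=13s (window 1): DENY
  req#16 t=13s (window 1): DENY
  req#17 t=13s (window 1): DENY
  req#18 t=13s (window 1): DENY
  req#19 t=13s (window 1): DENY
  req#20 t=13s (window 1): DENY
  req#21 t=13s (window 1): DENY
  req#22 t=13s (window 1): DENY

Allowed counts by window: 3 3

Answer: 3 3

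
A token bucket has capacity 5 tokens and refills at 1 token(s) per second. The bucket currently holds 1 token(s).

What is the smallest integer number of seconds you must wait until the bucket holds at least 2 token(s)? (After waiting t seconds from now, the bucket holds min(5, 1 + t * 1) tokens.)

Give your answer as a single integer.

Need 1 + t * 1 >= 2, so t >= 1/1.
Smallest integer t = ceil(1/1) = 1.

Answer: 1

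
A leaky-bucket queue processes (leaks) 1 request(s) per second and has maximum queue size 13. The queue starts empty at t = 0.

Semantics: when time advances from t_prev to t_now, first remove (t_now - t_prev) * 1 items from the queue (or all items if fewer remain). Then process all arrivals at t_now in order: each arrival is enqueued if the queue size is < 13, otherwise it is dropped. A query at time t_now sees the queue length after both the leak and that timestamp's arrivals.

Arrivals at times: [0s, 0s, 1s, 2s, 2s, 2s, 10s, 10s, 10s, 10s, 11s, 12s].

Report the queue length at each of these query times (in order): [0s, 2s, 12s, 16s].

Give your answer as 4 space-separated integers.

Answer: 2 4 4 0

Derivation:
Queue lengths at query times:
  query t=0s: backlog = 2
  query t=2s: backlog = 4
  query t=12s: backlog = 4
  query t=16s: backlog = 0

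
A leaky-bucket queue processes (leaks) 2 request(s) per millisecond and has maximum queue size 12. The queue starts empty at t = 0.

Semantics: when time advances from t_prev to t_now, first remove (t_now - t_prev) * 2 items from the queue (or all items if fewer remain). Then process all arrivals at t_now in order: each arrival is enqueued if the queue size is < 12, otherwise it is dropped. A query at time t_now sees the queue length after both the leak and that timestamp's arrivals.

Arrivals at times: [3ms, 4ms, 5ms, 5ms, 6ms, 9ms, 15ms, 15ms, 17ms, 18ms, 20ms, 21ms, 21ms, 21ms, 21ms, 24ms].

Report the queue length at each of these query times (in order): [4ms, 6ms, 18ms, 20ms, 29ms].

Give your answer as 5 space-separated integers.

Queue lengths at query times:
  query t=4ms: backlog = 1
  query t=6ms: backlog = 1
  query t=18ms: backlog = 1
  query t=20ms: backlog = 1
  query t=29ms: backlog = 0

Answer: 1 1 1 1 0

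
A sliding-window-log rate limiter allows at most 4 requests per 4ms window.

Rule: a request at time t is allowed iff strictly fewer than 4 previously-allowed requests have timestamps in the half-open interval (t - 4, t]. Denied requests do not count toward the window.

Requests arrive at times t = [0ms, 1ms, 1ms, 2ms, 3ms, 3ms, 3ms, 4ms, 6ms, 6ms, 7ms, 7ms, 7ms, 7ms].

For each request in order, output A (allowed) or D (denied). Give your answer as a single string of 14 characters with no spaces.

Answer: AAAADDDAAAADDD

Derivation:
Tracking allowed requests in the window:
  req#1 t=0ms: ALLOW
  req#2 t=1ms: ALLOW
  req#3 t=1ms: ALLOW
  req#4 t=2ms: ALLOW
  req#5 t=3ms: DENY
  req#6 t=3ms: DENY
  req#7 t=3ms: DENY
  req#8 t=4ms: ALLOW
  req#9 t=6ms: ALLOW
  req#10 t=6ms: ALLOW
  req#11 t=7ms: ALLOW
  req#12 t=7ms: DENY
  req#13 t=7ms: DENY
  req#14 t=7ms: DENY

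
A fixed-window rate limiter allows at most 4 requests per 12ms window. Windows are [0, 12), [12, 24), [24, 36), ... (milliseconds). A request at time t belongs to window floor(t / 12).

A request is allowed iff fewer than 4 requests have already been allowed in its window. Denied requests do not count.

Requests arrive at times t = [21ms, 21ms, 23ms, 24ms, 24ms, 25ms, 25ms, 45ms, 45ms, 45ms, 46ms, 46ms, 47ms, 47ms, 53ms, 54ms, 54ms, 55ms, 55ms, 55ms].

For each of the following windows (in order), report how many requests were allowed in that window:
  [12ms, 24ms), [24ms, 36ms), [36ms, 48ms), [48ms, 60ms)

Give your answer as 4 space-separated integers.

Answer: 3 4 4 4

Derivation:
Processing requests:
  req#1 t=21ms (window 1): ALLOW
  req#2 t=21ms (window 1): ALLOW
  req#3 t=23ms (window 1): ALLOW
  req#4 t=24ms (window 2): ALLOW
  req#5 t=24ms (window 2): ALLOW
  req#6 t=25ms (window 2): ALLOW
  req#7 t=25ms (window 2): ALLOW
  req#8 t=45ms (window 3): ALLOW
  req#9 t=45ms (window 3): ALLOW
  req#10 t=45ms (window 3): ALLOW
  req#11 t=46ms (window 3): ALLOW
  req#12 t=46ms (window 3): DENY
  req#13 t=47ms (window 3): DENY
  req#14 t=47ms (window 3): DENY
  req#15 t=53ms (window 4): ALLOW
  req#16 t=54ms (window 4): ALLOW
  req#17 t=54ms (window 4): ALLOW
  req#18 t=55ms (window 4): ALLOW
  req#19 t=55ms (window 4): DENY
  req#20 t=55ms (window 4): DENY

Allowed counts by window: 3 4 4 4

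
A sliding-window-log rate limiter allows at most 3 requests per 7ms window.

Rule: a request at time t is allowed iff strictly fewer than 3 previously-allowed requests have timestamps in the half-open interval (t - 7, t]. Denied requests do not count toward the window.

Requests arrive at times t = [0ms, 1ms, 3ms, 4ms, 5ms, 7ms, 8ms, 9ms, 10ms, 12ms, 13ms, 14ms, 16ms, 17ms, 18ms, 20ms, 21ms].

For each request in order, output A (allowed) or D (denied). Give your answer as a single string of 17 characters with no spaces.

Answer: AAADDAADADDAAADDA

Derivation:
Tracking allowed requests in the window:
  req#1 t=0ms: ALLOW
  req#2 t=1ms: ALLOW
  req#3 t=3ms: ALLOW
  req#4 t=4ms: DENY
  req#5 t=5ms: DENY
  req#6 t=7ms: ALLOW
  req#7 t=8ms: ALLOW
  req#8 t=9ms: DENY
  req#9 t=10ms: ALLOW
  req#10 t=12ms: DENY
  req#11 t=13ms: DENY
  req#12 t=14ms: ALLOW
  req#13 t=16ms: ALLOW
  req#14 t=17ms: ALLOW
  req#15 t=18ms: DENY
  req#16 t=20ms: DENY
  req#17 t=21ms: ALLOW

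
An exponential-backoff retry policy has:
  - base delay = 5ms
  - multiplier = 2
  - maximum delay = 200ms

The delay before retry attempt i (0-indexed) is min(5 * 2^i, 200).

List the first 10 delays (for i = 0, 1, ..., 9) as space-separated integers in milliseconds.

Answer: 5 10 20 40 80 160 200 200 200 200

Derivation:
Computing each delay:
  i=0: min(5*2^0, 200) = 5
  i=1: min(5*2^1, 200) = 10
  i=2: min(5*2^2, 200) = 20
  i=3: min(5*2^3, 200) = 40
  i=4: min(5*2^4, 200) = 80
  i=5: min(5*2^5, 200) = 160
  i=6: min(5*2^6, 200) = 200
  i=7: min(5*2^7, 200) = 200
  i=8: min(5*2^8, 200) = 200
  i=9: min(5*2^9, 200) = 200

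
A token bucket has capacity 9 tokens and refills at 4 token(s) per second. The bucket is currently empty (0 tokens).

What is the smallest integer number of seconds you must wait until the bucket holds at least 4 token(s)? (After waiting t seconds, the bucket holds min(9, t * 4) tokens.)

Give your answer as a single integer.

Answer: 1

Derivation:
Need t * 4 >= 4, so t >= 4/4.
Smallest integer t = ceil(4/4) = 1.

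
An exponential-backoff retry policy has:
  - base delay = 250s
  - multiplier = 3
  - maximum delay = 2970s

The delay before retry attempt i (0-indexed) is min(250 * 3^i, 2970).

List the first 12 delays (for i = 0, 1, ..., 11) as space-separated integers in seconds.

Computing each delay:
  i=0: min(250*3^0, 2970) = 250
  i=1: min(250*3^1, 2970) = 750
  i=2: min(250*3^2, 2970) = 2250
  i=3: min(250*3^3, 2970) = 2970
  i=4: min(250*3^4, 2970) = 2970
  i=5: min(250*3^5, 2970) = 2970
  i=6: min(250*3^6, 2970) = 2970
  i=7: min(250*3^7, 2970) = 2970
  i=8: min(250*3^8, 2970) = 2970
  i=9: min(250*3^9, 2970) = 2970
  i=10: min(250*3^10, 2970) = 2970
  i=11: min(250*3^11, 2970) = 2970

Answer: 250 750 2250 2970 2970 2970 2970 2970 2970 2970 2970 2970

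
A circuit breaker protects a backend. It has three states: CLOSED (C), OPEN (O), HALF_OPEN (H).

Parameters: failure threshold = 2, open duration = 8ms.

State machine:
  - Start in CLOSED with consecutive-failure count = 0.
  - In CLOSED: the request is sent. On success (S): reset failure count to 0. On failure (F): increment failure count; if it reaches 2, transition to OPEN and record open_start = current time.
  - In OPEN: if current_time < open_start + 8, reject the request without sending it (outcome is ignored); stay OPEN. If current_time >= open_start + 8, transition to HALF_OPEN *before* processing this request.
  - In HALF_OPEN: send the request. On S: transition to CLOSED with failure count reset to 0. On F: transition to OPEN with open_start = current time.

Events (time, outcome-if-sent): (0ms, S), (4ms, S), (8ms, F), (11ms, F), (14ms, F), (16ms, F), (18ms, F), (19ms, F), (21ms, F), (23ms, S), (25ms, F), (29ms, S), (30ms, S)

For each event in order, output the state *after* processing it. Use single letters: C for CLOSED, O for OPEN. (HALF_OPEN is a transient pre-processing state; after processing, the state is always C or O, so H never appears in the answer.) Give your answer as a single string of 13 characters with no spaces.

Answer: CCCOOOOOOOOCC

Derivation:
State after each event:
  event#1 t=0ms outcome=S: state=CLOSED
  event#2 t=4ms outcome=S: state=CLOSED
  event#3 t=8ms outcome=F: state=CLOSED
  event#4 t=11ms outcome=F: state=OPEN
  event#5 t=14ms outcome=F: state=OPEN
  event#6 t=16ms outcome=F: state=OPEN
  event#7 t=18ms outcome=F: state=OPEN
  event#8 t=19ms outcome=F: state=OPEN
  event#9 t=21ms outcome=F: state=OPEN
  event#10 t=23ms outcome=S: state=OPEN
  event#11 t=25ms outcome=F: state=OPEN
  event#12 t=29ms outcome=S: state=CLOSED
  event#13 t=30ms outcome=S: state=CLOSED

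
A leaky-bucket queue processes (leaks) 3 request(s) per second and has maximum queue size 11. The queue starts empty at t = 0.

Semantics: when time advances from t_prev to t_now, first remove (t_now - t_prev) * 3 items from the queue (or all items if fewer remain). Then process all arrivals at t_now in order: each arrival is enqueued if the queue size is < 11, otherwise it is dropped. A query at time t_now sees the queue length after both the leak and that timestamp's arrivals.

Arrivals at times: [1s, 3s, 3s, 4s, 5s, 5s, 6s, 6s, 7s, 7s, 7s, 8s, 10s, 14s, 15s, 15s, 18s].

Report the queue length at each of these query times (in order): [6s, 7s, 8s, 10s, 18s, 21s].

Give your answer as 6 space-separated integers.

Answer: 2 3 1 1 1 0

Derivation:
Queue lengths at query times:
  query t=6s: backlog = 2
  query t=7s: backlog = 3
  query t=8s: backlog = 1
  query t=10s: backlog = 1
  query t=18s: backlog = 1
  query t=21s: backlog = 0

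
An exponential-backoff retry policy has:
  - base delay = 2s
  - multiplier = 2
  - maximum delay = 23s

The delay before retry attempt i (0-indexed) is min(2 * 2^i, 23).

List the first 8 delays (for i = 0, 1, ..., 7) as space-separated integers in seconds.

Answer: 2 4 8 16 23 23 23 23

Derivation:
Computing each delay:
  i=0: min(2*2^0, 23) = 2
  i=1: min(2*2^1, 23) = 4
  i=2: min(2*2^2, 23) = 8
  i=3: min(2*2^3, 23) = 16
  i=4: min(2*2^4, 23) = 23
  i=5: min(2*2^5, 23) = 23
  i=6: min(2*2^6, 23) = 23
  i=7: min(2*2^7, 23) = 23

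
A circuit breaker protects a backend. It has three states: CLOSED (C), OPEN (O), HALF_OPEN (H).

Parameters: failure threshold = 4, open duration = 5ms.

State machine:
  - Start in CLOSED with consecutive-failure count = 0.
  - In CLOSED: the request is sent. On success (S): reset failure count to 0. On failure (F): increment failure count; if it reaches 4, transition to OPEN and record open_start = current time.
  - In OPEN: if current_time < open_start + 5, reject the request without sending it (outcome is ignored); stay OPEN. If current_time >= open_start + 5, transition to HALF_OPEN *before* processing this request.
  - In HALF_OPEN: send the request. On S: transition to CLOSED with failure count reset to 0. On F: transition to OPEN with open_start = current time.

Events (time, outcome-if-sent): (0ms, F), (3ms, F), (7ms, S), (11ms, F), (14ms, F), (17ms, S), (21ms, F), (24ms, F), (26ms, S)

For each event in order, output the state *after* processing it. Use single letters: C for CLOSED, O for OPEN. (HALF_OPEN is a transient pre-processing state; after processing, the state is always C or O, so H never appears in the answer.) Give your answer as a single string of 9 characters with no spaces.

Answer: CCCCCCCCC

Derivation:
State after each event:
  event#1 t=0ms outcome=F: state=CLOSED
  event#2 t=3ms outcome=F: state=CLOSED
  event#3 t=7ms outcome=S: state=CLOSED
  event#4 t=11ms outcome=F: state=CLOSED
  event#5 t=14ms outcome=F: state=CLOSED
  event#6 t=17ms outcome=S: state=CLOSED
  event#7 t=21ms outcome=F: state=CLOSED
  event#8 t=24ms outcome=F: state=CLOSED
  event#9 t=26ms outcome=S: state=CLOSED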